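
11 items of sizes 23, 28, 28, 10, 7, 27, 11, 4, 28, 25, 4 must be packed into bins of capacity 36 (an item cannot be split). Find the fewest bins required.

6

Total = 28 + 28 + 28 + 27 + 25 + 23 + 11 + 10 + 7 + 4 + 4 = 195.
Lower bound: ⌈195/36⌉ = 6 bins.
A packing using 6 bins:
  bin 1: 28 + 7 = 35
  bin 2: 28 + 4 + 4 = 36
  bin 3: 28 = 28
  bin 4: 27 = 27
  bin 5: 25 + 11 = 36
  bin 6: 23 + 10 = 33
This matches the lower bound, so 6 is optimal.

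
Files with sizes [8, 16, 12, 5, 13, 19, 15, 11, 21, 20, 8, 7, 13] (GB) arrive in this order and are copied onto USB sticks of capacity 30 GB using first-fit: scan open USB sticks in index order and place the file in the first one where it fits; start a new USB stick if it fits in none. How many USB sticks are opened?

  8 → USB stick 1 (new)  [load 8/30]
  16 → USB stick 1  [load 24/30]
  12 → USB stick 2 (new)  [load 12/30]
  5 → USB stick 1  [load 29/30]
  13 → USB stick 2  [load 25/30]
  19 → USB stick 3 (new)  [load 19/30]
  15 → USB stick 4 (new)  [load 15/30]
  11 → USB stick 3  [load 30/30]
  21 → USB stick 5 (new)  [load 21/30]
  20 → USB stick 6 (new)  [load 20/30]
  8 → USB stick 4  [load 23/30]
  7 → USB stick 4  [load 30/30]
  13 → USB stick 7 (new)  [load 13/30]
7 USB sticks opened.

7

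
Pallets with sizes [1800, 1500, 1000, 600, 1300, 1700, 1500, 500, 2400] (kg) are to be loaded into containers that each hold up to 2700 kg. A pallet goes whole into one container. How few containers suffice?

Total = 2400 + 1800 + 1700 + 1500 + 1500 + 1300 + 1000 + 600 + 500 = 12300 kg.
Lower bound: ⌈12300/2700⌉ = 5 containers.
A packing using 6 containers:
  container 1: 2400 = 2400
  container 2: 1800 + 600 = 2400
  container 3: 1700 + 1000 = 2700
  container 4: 1500 + 500 = 2000
  container 5: 1500 = 1500
  container 6: 1300 = 1300
No arrangement into 5 containers stays within capacity, so 6 is optimal.

6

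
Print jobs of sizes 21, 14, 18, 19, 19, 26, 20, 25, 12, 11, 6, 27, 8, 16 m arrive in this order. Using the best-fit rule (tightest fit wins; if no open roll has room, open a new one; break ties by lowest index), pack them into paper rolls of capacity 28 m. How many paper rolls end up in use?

  21 → roll 1 (new)  [load 21/28]
  14 → roll 2 (new)  [load 14/28]
  18 → roll 3 (new)  [load 18/28]
  19 → roll 4 (new)  [load 19/28]
  19 → roll 5 (new)  [load 19/28]
  26 → roll 6 (new)  [load 26/28]
  20 → roll 7 (new)  [load 20/28]
  25 → roll 8 (new)  [load 25/28]
  12 → roll 2  [load 26/28]
  11 → roll 9 (new)  [load 11/28]
  6 → roll 1  [load 27/28]
  27 → roll 10 (new)  [load 27/28]
  8 → roll 7  [load 28/28]
  16 → roll 9  [load 27/28]
10 paper rolls opened.

10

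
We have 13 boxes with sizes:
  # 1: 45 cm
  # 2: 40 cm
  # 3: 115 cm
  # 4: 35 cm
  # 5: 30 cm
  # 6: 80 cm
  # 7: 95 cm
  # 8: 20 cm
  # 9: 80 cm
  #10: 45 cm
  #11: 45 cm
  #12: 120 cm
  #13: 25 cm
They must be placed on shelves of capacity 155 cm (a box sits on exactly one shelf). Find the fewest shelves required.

Total = 120 + 115 + 95 + 80 + 80 + 45 + 45 + 45 + 40 + 35 + 30 + 25 + 20 = 775 cm.
Lower bound: ⌈775/155⌉ = 5 shelves.
A packing using 6 shelves:
  shelf 1: 120 + 35 = 155
  shelf 2: 115 + 40 = 155
  shelf 3: 95 + 45 = 140
  shelf 4: 80 + 45 + 30 = 155
  shelf 5: 80 + 45 + 25 = 150
  shelf 6: 20 = 20
No arrangement into 5 shelves stays within capacity, so 6 is optimal.

6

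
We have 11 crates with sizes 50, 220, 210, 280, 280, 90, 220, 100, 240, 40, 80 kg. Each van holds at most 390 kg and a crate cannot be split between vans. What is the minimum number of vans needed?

6

Total = 280 + 280 + 240 + 220 + 220 + 210 + 100 + 90 + 80 + 50 + 40 = 1810 kg.
Lower bound: ⌈1810/390⌉ = 5 vans.
Also, 6 crates each exceed 195 kg, and no two of those can share a van, so at least 6 vans are needed.
A packing using 6 vans:
  van 1: 280 + 100 = 380
  van 2: 280 + 90 = 370
  van 3: 240 + 80 + 50 = 370
  van 4: 220 + 40 = 260
  van 5: 220 = 220
  van 6: 210 = 210
This matches the lower bound, so 6 is optimal.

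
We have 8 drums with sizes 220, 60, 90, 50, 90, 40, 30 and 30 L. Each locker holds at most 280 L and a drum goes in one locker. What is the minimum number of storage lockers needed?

Total = 220 + 90 + 90 + 60 + 50 + 40 + 30 + 30 = 610 L.
Lower bound: ⌈610/280⌉ = 3 storage lockers.
A packing using 3 storage lockers:
  locker 1: 220 + 60 = 280
  locker 2: 90 + 90 + 50 + 40 = 270
  locker 3: 30 + 30 = 60
This matches the lower bound, so 3 is optimal.

3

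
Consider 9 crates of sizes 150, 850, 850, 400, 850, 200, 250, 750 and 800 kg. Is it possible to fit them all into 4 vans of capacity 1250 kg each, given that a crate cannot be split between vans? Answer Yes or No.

Total = 5100 kg; ⌈5100/1250⌉ = 5.
At least 5 vans are required, but only 4 are allowed.

No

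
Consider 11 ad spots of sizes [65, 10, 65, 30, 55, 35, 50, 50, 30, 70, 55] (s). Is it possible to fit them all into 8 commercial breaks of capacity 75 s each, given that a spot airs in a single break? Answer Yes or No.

No

Total = 515 s; ⌈515/75⌉ = 7.
The bound of 7 does not rule out 8, but exhaustive search shows no assignment into 8 commercial breaks of capacity 75 s exists — the minimum is 9.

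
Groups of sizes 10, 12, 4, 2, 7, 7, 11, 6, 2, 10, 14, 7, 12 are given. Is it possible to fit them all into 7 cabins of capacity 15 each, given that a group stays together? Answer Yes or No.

Total = 104; ⌈104/15⌉ = 7.
The bound of 7 does not rule out 7, but exhaustive search shows no assignment into 7 cabins of capacity 15 exists — the minimum is 8.

No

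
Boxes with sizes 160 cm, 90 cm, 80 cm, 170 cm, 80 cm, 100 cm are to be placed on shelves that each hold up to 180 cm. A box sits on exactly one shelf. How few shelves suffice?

4

Total = 170 + 160 + 100 + 90 + 80 + 80 = 680 cm.
Lower bound: ⌈680/180⌉ = 4 shelves.
A packing using 4 shelves:
  shelf 1: 170 = 170
  shelf 2: 160 = 160
  shelf 3: 100 + 80 = 180
  shelf 4: 90 + 80 = 170
This matches the lower bound, so 4 is optimal.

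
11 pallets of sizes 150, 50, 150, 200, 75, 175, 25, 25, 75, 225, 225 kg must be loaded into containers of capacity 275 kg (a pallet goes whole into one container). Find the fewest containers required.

6

Total = 225 + 225 + 200 + 175 + 150 + 150 + 75 + 75 + 50 + 25 + 25 = 1375 kg.
Lower bound: ⌈1375/275⌉ = 5 containers.
Also, 6 pallets each exceed 275/2 kg, and no two of those can share a container, so at least 6 containers are needed.
A packing using 6 containers:
  container 1: 225 + 50 = 275
  container 2: 225 + 25 + 25 = 275
  container 3: 200 + 75 = 275
  container 4: 175 + 75 = 250
  container 5: 150 = 150
  container 6: 150 = 150
This matches the lower bound, so 6 is optimal.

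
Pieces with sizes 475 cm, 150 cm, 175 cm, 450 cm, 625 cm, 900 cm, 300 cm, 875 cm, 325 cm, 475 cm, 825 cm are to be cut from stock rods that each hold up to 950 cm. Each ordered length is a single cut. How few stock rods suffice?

Total = 900 + 875 + 825 + 625 + 475 + 475 + 450 + 325 + 300 + 175 + 150 = 5575 cm.
Lower bound: ⌈5575/950⌉ = 6 stock rods.
A packing using 7 stock rods:
  stock rod 1: 900 = 900
  stock rod 2: 875 = 875
  stock rod 3: 825 = 825
  stock rod 4: 625 + 325 = 950
  stock rod 5: 475 + 475 = 950
  stock rod 6: 450 + 300 + 175 = 925
  stock rod 7: 150 = 150
No arrangement into 6 stock rods stays within capacity, so 7 is optimal.

7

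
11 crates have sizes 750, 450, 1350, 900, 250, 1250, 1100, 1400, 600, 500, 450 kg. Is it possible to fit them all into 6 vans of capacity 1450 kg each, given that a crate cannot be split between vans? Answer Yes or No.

Total = 9000 kg; ⌈9000/1450⌉ = 7.
At least 7 vans are required, but only 6 are allowed.

No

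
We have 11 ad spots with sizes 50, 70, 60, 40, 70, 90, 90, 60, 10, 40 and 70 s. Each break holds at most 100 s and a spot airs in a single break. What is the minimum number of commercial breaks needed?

8

Total = 90 + 90 + 70 + 70 + 70 + 60 + 60 + 50 + 40 + 40 + 10 = 650 s.
Lower bound: ⌈650/100⌉ = 7 commercial breaks.
A packing using 8 commercial breaks:
  break 1: 90 + 10 = 100
  break 2: 90 = 90
  break 3: 70 = 70
  break 4: 70 = 70
  break 5: 70 = 70
  break 6: 60 + 40 = 100
  break 7: 60 + 40 = 100
  break 8: 50 = 50
No arrangement into 7 commercial breaks stays within capacity, so 8 is optimal.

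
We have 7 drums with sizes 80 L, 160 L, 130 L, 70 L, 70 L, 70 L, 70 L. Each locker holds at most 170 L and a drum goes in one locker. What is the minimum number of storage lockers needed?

Total = 160 + 130 + 80 + 70 + 70 + 70 + 70 = 650 L.
Lower bound: ⌈650/170⌉ = 4 storage lockers.
A packing using 5 storage lockers:
  locker 1: 160 = 160
  locker 2: 130 = 130
  locker 3: 80 + 70 = 150
  locker 4: 70 + 70 = 140
  locker 5: 70 = 70
No arrangement into 4 storage lockers stays within capacity, so 5 is optimal.

5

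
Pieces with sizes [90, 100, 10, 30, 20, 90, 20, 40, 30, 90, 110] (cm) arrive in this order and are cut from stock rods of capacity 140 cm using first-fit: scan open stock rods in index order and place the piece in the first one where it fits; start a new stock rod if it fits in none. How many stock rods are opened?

  90 → stock rod 1 (new)  [load 90/140]
  100 → stock rod 2 (new)  [load 100/140]
  10 → stock rod 1  [load 100/140]
  30 → stock rod 1  [load 130/140]
  20 → stock rod 2  [load 120/140]
  90 → stock rod 3 (new)  [load 90/140]
  20 → stock rod 2  [load 140/140]
  40 → stock rod 3  [load 130/140]
  30 → stock rod 4 (new)  [load 30/140]
  90 → stock rod 4  [load 120/140]
  110 → stock rod 5 (new)  [load 110/140]
5 stock rods opened.

5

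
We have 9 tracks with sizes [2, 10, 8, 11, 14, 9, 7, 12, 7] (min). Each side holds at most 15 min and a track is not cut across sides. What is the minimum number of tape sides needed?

7

Total = 14 + 12 + 11 + 10 + 9 + 8 + 7 + 7 + 2 = 80 min.
Lower bound: ⌈80/15⌉ = 6 tape sides.
A packing using 7 tape sides:
  side 1: 14 = 14
  side 2: 12 + 2 = 14
  side 3: 11 = 11
  side 4: 10 = 10
  side 5: 9 = 9
  side 6: 8 + 7 = 15
  side 7: 7 = 7
No arrangement into 6 tape sides stays within capacity, so 7 is optimal.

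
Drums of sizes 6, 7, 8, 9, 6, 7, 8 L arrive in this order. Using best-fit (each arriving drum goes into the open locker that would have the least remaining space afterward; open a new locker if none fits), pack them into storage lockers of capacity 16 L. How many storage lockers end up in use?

  6 → locker 1 (new)  [load 6/16]
  7 → locker 1  [load 13/16]
  8 → locker 2 (new)  [load 8/16]
  9 → locker 3 (new)  [load 9/16]
  6 → locker 3  [load 15/16]
  7 → locker 2  [load 15/16]
  8 → locker 4 (new)  [load 8/16]
4 storage lockers opened.

4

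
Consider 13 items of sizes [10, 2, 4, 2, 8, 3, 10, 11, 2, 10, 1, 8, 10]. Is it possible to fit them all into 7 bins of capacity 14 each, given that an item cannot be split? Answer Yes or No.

A valid assignment using 7 bins:
  bin 1: 11 + 3 = 14
  bin 2: 10 + 4 = 14
  bin 3: 10 + 2 + 2 = 14
  bin 4: 10 + 2 + 1 = 13
  bin 5: 10 = 10
  bin 6: 8 = 8
  bin 7: 8 = 8
Every load is within 14, so 7 bins suffice.

Yes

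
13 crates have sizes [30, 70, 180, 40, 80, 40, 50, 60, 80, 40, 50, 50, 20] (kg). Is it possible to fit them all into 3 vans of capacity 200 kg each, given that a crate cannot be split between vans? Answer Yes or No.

No

Total = 790 kg; ⌈790/200⌉ = 4.
At least 4 vans are required, but only 3 are allowed.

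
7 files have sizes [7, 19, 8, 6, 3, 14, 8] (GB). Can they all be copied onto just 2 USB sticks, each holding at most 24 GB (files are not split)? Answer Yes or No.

No

Total = 65 GB; ⌈65/24⌉ = 3.
At least 3 USB sticks are required, but only 2 are allowed.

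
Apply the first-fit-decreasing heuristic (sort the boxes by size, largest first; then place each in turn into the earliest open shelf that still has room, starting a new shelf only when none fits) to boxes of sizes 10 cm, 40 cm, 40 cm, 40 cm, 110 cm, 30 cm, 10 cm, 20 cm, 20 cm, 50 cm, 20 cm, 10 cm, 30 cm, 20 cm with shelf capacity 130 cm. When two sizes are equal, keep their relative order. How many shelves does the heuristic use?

4

Sorted descending: 110, 50, 40, 40, 40, 30, 30, 20, 20, 20, 20, 10, 10, 10.
  110 → shelf 1 (new)  [load 110/130]
  50 → shelf 2 (new)  [load 50/130]
  40 → shelf 2  [load 90/130]
  40 → shelf 2  [load 130/130]
  40 → shelf 3 (new)  [load 40/130]
  30 → shelf 3  [load 70/130]
  30 → shelf 3  [load 100/130]
  20 → shelf 1  [load 130/130]
  20 → shelf 3  [load 120/130]
  20 → shelf 4 (new)  [load 20/130]
  20 → shelf 4  [load 40/130]
  10 → shelf 3  [load 130/130]
  10 → shelf 4  [load 50/130]
  10 → shelf 4  [load 60/130]
4 shelves opened.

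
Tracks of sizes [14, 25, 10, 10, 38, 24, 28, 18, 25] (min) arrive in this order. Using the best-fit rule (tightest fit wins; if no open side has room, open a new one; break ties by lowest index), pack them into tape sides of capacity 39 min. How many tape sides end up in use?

6

  14 → side 1 (new)  [load 14/39]
  25 → side 1  [load 39/39]
  10 → side 2 (new)  [load 10/39]
  10 → side 2  [load 20/39]
  38 → side 3 (new)  [load 38/39]
  24 → side 4 (new)  [load 24/39]
  28 → side 5 (new)  [load 28/39]
  18 → side 2  [load 38/39]
  25 → side 6 (new)  [load 25/39]
6 tape sides opened.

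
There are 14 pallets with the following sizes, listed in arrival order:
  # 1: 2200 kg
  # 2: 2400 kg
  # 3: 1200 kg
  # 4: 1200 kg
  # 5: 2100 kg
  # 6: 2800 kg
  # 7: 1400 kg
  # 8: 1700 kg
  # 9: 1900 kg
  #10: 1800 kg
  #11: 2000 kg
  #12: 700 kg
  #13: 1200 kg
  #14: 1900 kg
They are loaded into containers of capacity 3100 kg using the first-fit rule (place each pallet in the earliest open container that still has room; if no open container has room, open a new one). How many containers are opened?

10

  2200 → container 1 (new)  [load 2200/3100]
  2400 → container 2 (new)  [load 2400/3100]
  1200 → container 3 (new)  [load 1200/3100]
  1200 → container 3  [load 2400/3100]
  2100 → container 4 (new)  [load 2100/3100]
  2800 → container 5 (new)  [load 2800/3100]
  1400 → container 6 (new)  [load 1400/3100]
  1700 → container 6  [load 3100/3100]
  1900 → container 7 (new)  [load 1900/3100]
  1800 → container 8 (new)  [load 1800/3100]
  2000 → container 9 (new)  [load 2000/3100]
  700 → container 1  [load 2900/3100]
  1200 → container 7  [load 3100/3100]
  1900 → container 10 (new)  [load 1900/3100]
10 containers opened.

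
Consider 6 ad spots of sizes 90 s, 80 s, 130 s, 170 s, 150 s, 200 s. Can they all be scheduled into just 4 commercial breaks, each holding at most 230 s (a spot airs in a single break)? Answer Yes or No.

A valid assignment using 4 commercial breaks:
  break 1: 200 = 200
  break 2: 170 = 170
  break 3: 150 + 80 = 230
  break 4: 130 + 90 = 220
Every load is within 230 s, so 4 commercial breaks suffice.

Yes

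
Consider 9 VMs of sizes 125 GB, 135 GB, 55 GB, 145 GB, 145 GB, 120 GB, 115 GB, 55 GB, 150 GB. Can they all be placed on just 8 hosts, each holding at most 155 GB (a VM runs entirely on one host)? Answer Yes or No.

Yes

A valid assignment using 8 hosts:
  host 1: 150 = 150
  host 2: 145 = 145
  host 3: 145 = 145
  host 4: 135 = 135
  host 5: 125 = 125
  host 6: 120 = 120
  host 7: 115 = 115
  host 8: 55 + 55 = 110
Every load is within 155 GB, so 8 hosts suffice.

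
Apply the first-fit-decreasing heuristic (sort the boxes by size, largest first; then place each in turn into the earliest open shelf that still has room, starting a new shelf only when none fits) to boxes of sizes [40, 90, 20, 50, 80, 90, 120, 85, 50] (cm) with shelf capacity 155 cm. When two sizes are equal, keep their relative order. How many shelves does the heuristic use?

5

Sorted descending: 120, 90, 90, 85, 80, 50, 50, 40, 20.
  120 → shelf 1 (new)  [load 120/155]
  90 → shelf 2 (new)  [load 90/155]
  90 → shelf 3 (new)  [load 90/155]
  85 → shelf 4 (new)  [load 85/155]
  80 → shelf 5 (new)  [load 80/155]
  50 → shelf 2  [load 140/155]
  50 → shelf 3  [load 140/155]
  40 → shelf 4  [load 125/155]
  20 → shelf 1  [load 140/155]
5 shelves opened.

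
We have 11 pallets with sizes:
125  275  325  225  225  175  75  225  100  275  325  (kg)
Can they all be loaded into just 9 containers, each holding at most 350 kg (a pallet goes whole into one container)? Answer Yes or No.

Yes

A valid assignment using 8 containers:
  container 1: 325 = 325
  container 2: 325 = 325
  container 3: 275 + 75 = 350
  container 4: 275 = 275
  container 5: 225 + 125 = 350
  container 6: 225 + 100 = 325
  container 7: 225 = 225
  container 8: 175 = 175
That uses only 8 ≤ 9, so 9 containers are enough.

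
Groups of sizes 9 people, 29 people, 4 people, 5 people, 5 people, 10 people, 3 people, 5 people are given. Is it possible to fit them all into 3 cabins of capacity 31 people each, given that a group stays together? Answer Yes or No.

A valid assignment using 3 cabins:
  cabin 1: 29 = 29
  cabin 2: 10 + 9 + 5 + 5 = 29
  cabin 3: 5 + 4 + 3 = 12
Every load is within 31 people, so 3 cabins suffice.

Yes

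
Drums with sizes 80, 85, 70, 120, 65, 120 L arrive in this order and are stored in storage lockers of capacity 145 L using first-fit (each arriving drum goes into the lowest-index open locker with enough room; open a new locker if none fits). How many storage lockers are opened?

5

  80 → locker 1 (new)  [load 80/145]
  85 → locker 2 (new)  [load 85/145]
  70 → locker 3 (new)  [load 70/145]
  120 → locker 4 (new)  [load 120/145]
  65 → locker 1  [load 145/145]
  120 → locker 5 (new)  [load 120/145]
5 storage lockers opened.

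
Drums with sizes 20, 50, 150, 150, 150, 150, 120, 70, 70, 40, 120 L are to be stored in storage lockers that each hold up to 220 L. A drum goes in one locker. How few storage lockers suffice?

Total = 150 + 150 + 150 + 150 + 120 + 120 + 70 + 70 + 50 + 40 + 20 = 1090 L.
Lower bound: ⌈1090/220⌉ = 5 storage lockers.
Also, 6 drums each exceed 110 L, and no two of those can share a locker, so at least 6 storage lockers are needed.
A packing using 6 storage lockers:
  locker 1: 150 + 70 = 220
  locker 2: 150 + 70 = 220
  locker 3: 150 + 50 + 20 = 220
  locker 4: 150 + 40 = 190
  locker 5: 120 = 120
  locker 6: 120 = 120
This matches the lower bound, so 6 is optimal.

6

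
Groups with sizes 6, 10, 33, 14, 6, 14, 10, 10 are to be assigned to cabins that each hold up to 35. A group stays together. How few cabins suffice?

4

Total = 33 + 14 + 14 + 10 + 10 + 10 + 6 + 6 = 103.
Lower bound: ⌈103/35⌉ = 3 cabins.
A packing using 4 cabins:
  cabin 1: 33 = 33
  cabin 2: 14 + 14 + 6 = 34
  cabin 3: 10 + 10 + 10 = 30
  cabin 4: 6 = 6
No arrangement into 3 cabins stays within capacity, so 4 is optimal.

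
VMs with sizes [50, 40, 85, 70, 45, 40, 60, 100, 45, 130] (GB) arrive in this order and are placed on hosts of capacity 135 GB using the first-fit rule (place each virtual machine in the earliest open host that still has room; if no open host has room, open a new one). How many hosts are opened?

6

  50 → host 1 (new)  [load 50/135]
  40 → host 1  [load 90/135]
  85 → host 2 (new)  [load 85/135]
  70 → host 3 (new)  [load 70/135]
  45 → host 1  [load 135/135]
  40 → host 2  [load 125/135]
  60 → host 3  [load 130/135]
  100 → host 4 (new)  [load 100/135]
  45 → host 5 (new)  [load 45/135]
  130 → host 6 (new)  [load 130/135]
6 hosts opened.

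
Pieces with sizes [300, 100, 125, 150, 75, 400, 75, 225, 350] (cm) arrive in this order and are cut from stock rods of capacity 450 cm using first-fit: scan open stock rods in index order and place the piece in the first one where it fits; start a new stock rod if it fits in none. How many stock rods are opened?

5

  300 → stock rod 1 (new)  [load 300/450]
  100 → stock rod 1  [load 400/450]
  125 → stock rod 2 (new)  [load 125/450]
  150 → stock rod 2  [load 275/450]
  75 → stock rod 2  [load 350/450]
  400 → stock rod 3 (new)  [load 400/450]
  75 → stock rod 2  [load 425/450]
  225 → stock rod 4 (new)  [load 225/450]
  350 → stock rod 5 (new)  [load 350/450]
5 stock rods opened.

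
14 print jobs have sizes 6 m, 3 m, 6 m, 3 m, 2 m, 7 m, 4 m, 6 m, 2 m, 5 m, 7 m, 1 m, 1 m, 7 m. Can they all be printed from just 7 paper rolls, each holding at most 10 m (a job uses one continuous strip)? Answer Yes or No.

A valid assignment using 7 paper rolls:
  roll 1: 7 + 3 = 10
  roll 2: 7 + 3 = 10
  roll 3: 7 + 2 + 1 = 10
  roll 4: 6 + 4 = 10
  roll 5: 6 + 2 + 1 = 9
  roll 6: 6 = 6
  roll 7: 5 = 5
Every load is within 10 m, so 7 paper rolls suffice.

Yes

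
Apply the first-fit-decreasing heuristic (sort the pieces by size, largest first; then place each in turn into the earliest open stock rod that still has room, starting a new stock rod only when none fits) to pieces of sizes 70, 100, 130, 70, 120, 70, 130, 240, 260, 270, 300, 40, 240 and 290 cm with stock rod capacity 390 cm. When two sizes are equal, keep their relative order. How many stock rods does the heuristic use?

7

Sorted descending: 300, 290, 270, 260, 240, 240, 130, 130, 120, 100, 70, 70, 70, 40.
  300 → stock rod 1 (new)  [load 300/390]
  290 → stock rod 2 (new)  [load 290/390]
  270 → stock rod 3 (new)  [load 270/390]
  260 → stock rod 4 (new)  [load 260/390]
  240 → stock rod 5 (new)  [load 240/390]
  240 → stock rod 6 (new)  [load 240/390]
  130 → stock rod 4  [load 390/390]
  130 → stock rod 5  [load 370/390]
  120 → stock rod 3  [load 390/390]
  100 → stock rod 2  [load 390/390]
  70 → stock rod 1  [load 370/390]
  70 → stock rod 6  [load 310/390]
  70 → stock rod 6  [load 380/390]
  40 → stock rod 7 (new)  [load 40/390]
7 stock rods opened.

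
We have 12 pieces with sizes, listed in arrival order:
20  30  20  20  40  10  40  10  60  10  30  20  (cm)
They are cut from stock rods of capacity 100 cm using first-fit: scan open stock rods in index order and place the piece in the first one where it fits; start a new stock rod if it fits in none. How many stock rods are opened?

  20 → stock rod 1 (new)  [load 20/100]
  30 → stock rod 1  [load 50/100]
  20 → stock rod 1  [load 70/100]
  20 → stock rod 1  [load 90/100]
  40 → stock rod 2 (new)  [load 40/100]
  10 → stock rod 1  [load 100/100]
  40 → stock rod 2  [load 80/100]
  10 → stock rod 2  [load 90/100]
  60 → stock rod 3 (new)  [load 60/100]
  10 → stock rod 2  [load 100/100]
  30 → stock rod 3  [load 90/100]
  20 → stock rod 4 (new)  [load 20/100]
4 stock rods opened.

4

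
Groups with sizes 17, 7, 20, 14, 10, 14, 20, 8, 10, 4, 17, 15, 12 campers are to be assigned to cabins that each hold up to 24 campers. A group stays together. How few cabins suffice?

8

Total = 20 + 20 + 17 + 17 + 15 + 14 + 14 + 12 + 10 + 10 + 8 + 7 + 4 = 168 campers.
Lower bound: ⌈168/24⌉ = 7 cabins.
A packing using 8 cabins:
  cabin 1: 20 + 4 = 24
  cabin 2: 20 = 20
  cabin 3: 17 + 7 = 24
  cabin 4: 17 = 17
  cabin 5: 15 + 8 = 23
  cabin 6: 14 + 10 = 24
  cabin 7: 14 + 10 = 24
  cabin 8: 12 = 12
No arrangement into 7 cabins stays within capacity, so 8 is optimal.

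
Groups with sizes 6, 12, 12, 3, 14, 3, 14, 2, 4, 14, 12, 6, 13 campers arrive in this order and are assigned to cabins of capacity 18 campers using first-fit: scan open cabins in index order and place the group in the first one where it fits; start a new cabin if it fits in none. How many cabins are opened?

7

  6 → cabin 1 (new)  [load 6/18]
  12 → cabin 1  [load 18/18]
  12 → cabin 2 (new)  [load 12/18]
  3 → cabin 2  [load 15/18]
  14 → cabin 3 (new)  [load 14/18]
  3 → cabin 2  [load 18/18]
  14 → cabin 4 (new)  [load 14/18]
  2 → cabin 3  [load 16/18]
  4 → cabin 4  [load 18/18]
  14 → cabin 5 (new)  [load 14/18]
  12 → cabin 6 (new)  [load 12/18]
  6 → cabin 6  [load 18/18]
  13 → cabin 7 (new)  [load 13/18]
7 cabins opened.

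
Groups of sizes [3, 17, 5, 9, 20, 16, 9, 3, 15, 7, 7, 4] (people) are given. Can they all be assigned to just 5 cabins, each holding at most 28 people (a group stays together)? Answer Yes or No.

A valid assignment using 5 cabins:
  cabin 1: 20 + 7 = 27
  cabin 2: 17 + 9 = 26
  cabin 3: 16 + 9 + 3 = 28
  cabin 4: 15 + 7 + 5 = 27
  cabin 5: 4 + 3 = 7
Every load is within 28 people, so 5 cabins suffice.

Yes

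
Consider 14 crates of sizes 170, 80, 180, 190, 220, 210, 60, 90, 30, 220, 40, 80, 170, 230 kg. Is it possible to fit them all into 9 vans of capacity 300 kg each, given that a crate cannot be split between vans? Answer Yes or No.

Yes

A valid assignment using 8 vans:
  van 1: 230 + 60 = 290
  van 2: 220 + 80 = 300
  van 3: 220 + 80 = 300
  van 4: 210 + 90 = 300
  van 5: 190 + 40 + 30 = 260
  van 6: 180 = 180
  van 7: 170 = 170
  van 8: 170 = 170
That uses only 8 ≤ 9, so 9 vans are enough.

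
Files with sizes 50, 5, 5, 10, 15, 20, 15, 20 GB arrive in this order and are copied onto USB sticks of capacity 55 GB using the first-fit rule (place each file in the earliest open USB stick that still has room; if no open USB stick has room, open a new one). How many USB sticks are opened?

3

  50 → USB stick 1 (new)  [load 50/55]
  5 → USB stick 1  [load 55/55]
  5 → USB stick 2 (new)  [load 5/55]
  10 → USB stick 2  [load 15/55]
  15 → USB stick 2  [load 30/55]
  20 → USB stick 2  [load 50/55]
  15 → USB stick 3 (new)  [load 15/55]
  20 → USB stick 3  [load 35/55]
3 USB sticks opened.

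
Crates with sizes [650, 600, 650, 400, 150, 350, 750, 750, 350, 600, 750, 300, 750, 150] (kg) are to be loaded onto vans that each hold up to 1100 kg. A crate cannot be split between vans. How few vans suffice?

Total = 750 + 750 + 750 + 750 + 650 + 650 + 600 + 600 + 400 + 350 + 350 + 300 + 150 + 150 = 7200 kg.
Lower bound: ⌈7200/1100⌉ = 7 vans.
Also, 8 crates each exceed 550 kg, and no two of those can share a van, so at least 8 vans are needed.
A packing using 8 vans:
  van 1: 750 + 350 = 1100
  van 2: 750 + 350 = 1100
  van 3: 750 + 300 = 1050
  van 4: 750 + 150 + 150 = 1050
  van 5: 650 + 400 = 1050
  van 6: 650 = 650
  van 7: 600 = 600
  van 8: 600 = 600
This matches the lower bound, so 8 is optimal.

8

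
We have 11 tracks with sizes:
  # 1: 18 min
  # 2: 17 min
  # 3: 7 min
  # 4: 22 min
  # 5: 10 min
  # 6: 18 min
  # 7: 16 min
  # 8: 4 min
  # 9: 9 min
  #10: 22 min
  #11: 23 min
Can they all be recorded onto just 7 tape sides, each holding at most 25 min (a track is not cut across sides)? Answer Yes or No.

Total = 166 min; ⌈166/25⌉ = 7.
The bound of 7 does not rule out 7, but exhaustive search shows no assignment into 7 tape sides of capacity 25 min exists — the minimum is 8.

No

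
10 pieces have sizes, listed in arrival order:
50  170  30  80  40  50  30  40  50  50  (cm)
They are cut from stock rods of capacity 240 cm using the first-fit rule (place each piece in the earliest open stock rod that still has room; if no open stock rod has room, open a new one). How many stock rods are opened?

  50 → stock rod 1 (new)  [load 50/240]
  170 → stock rod 1  [load 220/240]
  30 → stock rod 2 (new)  [load 30/240]
  80 → stock rod 2  [load 110/240]
  40 → stock rod 2  [load 150/240]
  50 → stock rod 2  [load 200/240]
  30 → stock rod 2  [load 230/240]
  40 → stock rod 3 (new)  [load 40/240]
  50 → stock rod 3  [load 90/240]
  50 → stock rod 3  [load 140/240]
3 stock rods opened.

3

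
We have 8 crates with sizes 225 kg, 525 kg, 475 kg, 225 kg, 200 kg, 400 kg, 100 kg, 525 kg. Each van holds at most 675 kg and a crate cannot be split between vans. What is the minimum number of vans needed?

Total = 525 + 525 + 475 + 400 + 225 + 225 + 200 + 100 = 2675 kg.
Lower bound: ⌈2675/675⌉ = 4 vans.
A packing using 5 vans:
  van 1: 525 + 100 = 625
  van 2: 525 = 525
  van 3: 475 + 200 = 675
  van 4: 400 + 225 = 625
  van 5: 225 = 225
No arrangement into 4 vans stays within capacity, so 5 is optimal.

5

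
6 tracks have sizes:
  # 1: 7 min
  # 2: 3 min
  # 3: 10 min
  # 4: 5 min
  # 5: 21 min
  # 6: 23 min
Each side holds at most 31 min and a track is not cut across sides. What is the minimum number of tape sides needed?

3

Total = 23 + 21 + 10 + 7 + 5 + 3 = 69 min.
Lower bound: ⌈69/31⌉ = 3 tape sides.
A packing using 3 tape sides:
  side 1: 23 + 7 = 30
  side 2: 21 + 10 = 31
  side 3: 5 + 3 = 8
This matches the lower bound, so 3 is optimal.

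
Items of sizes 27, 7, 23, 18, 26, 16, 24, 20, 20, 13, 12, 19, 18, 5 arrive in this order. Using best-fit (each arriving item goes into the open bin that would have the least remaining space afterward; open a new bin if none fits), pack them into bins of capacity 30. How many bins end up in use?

10

  27 → bin 1 (new)  [load 27/30]
  7 → bin 2 (new)  [load 7/30]
  23 → bin 2  [load 30/30]
  18 → bin 3 (new)  [load 18/30]
  26 → bin 4 (new)  [load 26/30]
  16 → bin 5 (new)  [load 16/30]
  24 → bin 6 (new)  [load 24/30]
  20 → bin 7 (new)  [load 20/30]
  20 → bin 8 (new)  [load 20/30]
  13 → bin 5  [load 29/30]
  12 → bin 3  [load 30/30]
  19 → bin 9 (new)  [load 19/30]
  18 → bin 10 (new)  [load 18/30]
  5 → bin 6  [load 29/30]
10 bins opened.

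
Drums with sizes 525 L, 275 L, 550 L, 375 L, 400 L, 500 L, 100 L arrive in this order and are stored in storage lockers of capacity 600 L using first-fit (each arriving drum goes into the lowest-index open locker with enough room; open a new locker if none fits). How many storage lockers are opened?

  525 → locker 1 (new)  [load 525/600]
  275 → locker 2 (new)  [load 275/600]
  550 → locker 3 (new)  [load 550/600]
  375 → locker 4 (new)  [load 375/600]
  400 → locker 5 (new)  [load 400/600]
  500 → locker 6 (new)  [load 500/600]
  100 → locker 2  [load 375/600]
6 storage lockers opened.

6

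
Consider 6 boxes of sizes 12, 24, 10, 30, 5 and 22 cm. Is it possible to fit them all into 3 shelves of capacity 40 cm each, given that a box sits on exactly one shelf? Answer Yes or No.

Yes

A valid assignment using 3 shelves:
  shelf 1: 30 + 10 = 40
  shelf 2: 24 + 12 = 36
  shelf 3: 22 + 5 = 27
Every load is within 40 cm, so 3 shelves suffice.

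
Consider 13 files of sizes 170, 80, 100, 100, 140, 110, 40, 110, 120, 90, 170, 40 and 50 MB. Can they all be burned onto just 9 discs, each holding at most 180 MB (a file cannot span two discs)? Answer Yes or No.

A valid assignment using 9 discs:
  disc 1: 170 = 170
  disc 2: 170 = 170
  disc 3: 140 + 40 = 180
  disc 4: 120 + 50 = 170
  disc 5: 110 + 40 = 150
  disc 6: 110 = 110
  disc 7: 100 + 80 = 180
  disc 8: 100 = 100
  disc 9: 90 = 90
Every load is within 180 MB, so 9 discs suffice.

Yes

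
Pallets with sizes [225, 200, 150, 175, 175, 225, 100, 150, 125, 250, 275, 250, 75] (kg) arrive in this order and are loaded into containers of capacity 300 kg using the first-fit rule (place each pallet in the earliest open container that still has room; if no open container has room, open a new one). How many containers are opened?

  225 → container 1 (new)  [load 225/300]
  200 → container 2 (new)  [load 200/300]
  150 → container 3 (new)  [load 150/300]
  175 → container 4 (new)  [load 175/300]
  175 → container 5 (new)  [load 175/300]
  225 → container 6 (new)  [load 225/300]
  100 → container 2  [load 300/300]
  150 → container 3  [load 300/300]
  125 → container 4  [load 300/300]
  250 → container 7 (new)  [load 250/300]
  275 → container 8 (new)  [load 275/300]
  250 → container 9 (new)  [load 250/300]
  75 → container 1  [load 300/300]
9 containers opened.

9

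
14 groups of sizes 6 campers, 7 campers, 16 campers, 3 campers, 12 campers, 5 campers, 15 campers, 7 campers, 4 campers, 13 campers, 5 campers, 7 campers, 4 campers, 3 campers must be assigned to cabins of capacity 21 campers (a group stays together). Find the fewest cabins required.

6

Total = 16 + 15 + 13 + 12 + 7 + 7 + 7 + 6 + 5 + 5 + 4 + 4 + 3 + 3 = 107 campers.
Lower bound: ⌈107/21⌉ = 6 cabins.
A packing using 6 cabins:
  cabin 1: 16 + 5 = 21
  cabin 2: 15 + 6 = 21
  cabin 3: 13 + 7 = 20
  cabin 4: 12 + 7 = 19
  cabin 5: 7 + 5 + 4 + 4 = 20
  cabin 6: 3 + 3 = 6
This matches the lower bound, so 6 is optimal.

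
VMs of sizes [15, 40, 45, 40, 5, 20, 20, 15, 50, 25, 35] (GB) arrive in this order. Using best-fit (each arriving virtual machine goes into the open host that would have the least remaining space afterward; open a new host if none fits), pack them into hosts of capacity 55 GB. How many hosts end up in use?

  15 → host 1 (new)  [load 15/55]
  40 → host 1  [load 55/55]
  45 → host 2 (new)  [load 45/55]
  40 → host 3 (new)  [load 40/55]
  5 → host 2  [load 50/55]
  20 → host 4 (new)  [load 20/55]
  20 → host 4  [load 40/55]
  15 → host 3  [load 55/55]
  50 → host 5 (new)  [load 50/55]
  25 → host 6 (new)  [load 25/55]
  35 → host 7 (new)  [load 35/55]
7 hosts opened.

7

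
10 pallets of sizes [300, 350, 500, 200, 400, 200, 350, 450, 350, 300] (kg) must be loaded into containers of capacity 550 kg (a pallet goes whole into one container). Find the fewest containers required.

Total = 500 + 450 + 400 + 350 + 350 + 350 + 300 + 300 + 200 + 200 = 3400 kg.
Lower bound: ⌈3400/550⌉ = 7 containers.
Also, 8 pallets each exceed 275 kg, and no two of those can share a container, so at least 8 containers are needed.
A packing using 8 containers:
  container 1: 500 = 500
  container 2: 450 = 450
  container 3: 400 = 400
  container 4: 350 + 200 = 550
  container 5: 350 + 200 = 550
  container 6: 350 = 350
  container 7: 300 = 300
  container 8: 300 = 300
This matches the lower bound, so 8 is optimal.

8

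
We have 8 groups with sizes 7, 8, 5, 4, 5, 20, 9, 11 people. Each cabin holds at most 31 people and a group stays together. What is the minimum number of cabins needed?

Total = 20 + 11 + 9 + 8 + 7 + 5 + 5 + 4 = 69 people.
Lower bound: ⌈69/31⌉ = 3 cabins.
A packing using 3 cabins:
  cabin 1: 20 + 11 = 31
  cabin 2: 9 + 8 + 7 + 5 = 29
  cabin 3: 5 + 4 = 9
This matches the lower bound, so 3 is optimal.

3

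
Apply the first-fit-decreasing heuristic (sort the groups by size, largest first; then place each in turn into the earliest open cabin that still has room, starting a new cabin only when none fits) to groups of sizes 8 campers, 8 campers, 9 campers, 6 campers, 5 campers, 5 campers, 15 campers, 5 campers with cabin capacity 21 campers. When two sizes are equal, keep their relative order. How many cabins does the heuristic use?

Sorted descending: 15, 9, 8, 8, 6, 5, 5, 5.
  15 → cabin 1 (new)  [load 15/21]
  9 → cabin 2 (new)  [load 9/21]
  8 → cabin 2  [load 17/21]
  8 → cabin 3 (new)  [load 8/21]
  6 → cabin 1  [load 21/21]
  5 → cabin 3  [load 13/21]
  5 → cabin 3  [load 18/21]
  5 → cabin 4 (new)  [load 5/21]
4 cabins opened.

4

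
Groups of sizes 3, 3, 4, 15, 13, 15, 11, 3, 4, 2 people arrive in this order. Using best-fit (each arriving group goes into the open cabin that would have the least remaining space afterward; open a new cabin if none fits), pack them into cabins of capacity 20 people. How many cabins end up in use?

  3 → cabin 1 (new)  [load 3/20]
  3 → cabin 1  [load 6/20]
  4 → cabin 1  [load 10/20]
  15 → cabin 2 (new)  [load 15/20]
  13 → cabin 3 (new)  [load 13/20]
  15 → cabin 4 (new)  [load 15/20]
  11 → cabin 5 (new)  [load 11/20]
  3 → cabin 2  [load 18/20]
  4 → cabin 4  [load 19/20]
  2 → cabin 2  [load 20/20]
5 cabins opened.

5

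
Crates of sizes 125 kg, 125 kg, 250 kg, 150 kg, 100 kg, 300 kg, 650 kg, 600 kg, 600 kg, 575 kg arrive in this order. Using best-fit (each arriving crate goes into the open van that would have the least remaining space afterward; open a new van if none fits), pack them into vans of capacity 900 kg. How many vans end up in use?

5

  125 → van 1 (new)  [load 125/900]
  125 → van 1  [load 250/900]
  250 → van 1  [load 500/900]
  150 → van 1  [load 650/900]
  100 → van 1  [load 750/900]
  300 → van 2 (new)  [load 300/900]
  650 → van 3 (new)  [load 650/900]
  600 → van 2  [load 900/900]
  600 → van 4 (new)  [load 600/900]
  575 → van 5 (new)  [load 575/900]
5 vans opened.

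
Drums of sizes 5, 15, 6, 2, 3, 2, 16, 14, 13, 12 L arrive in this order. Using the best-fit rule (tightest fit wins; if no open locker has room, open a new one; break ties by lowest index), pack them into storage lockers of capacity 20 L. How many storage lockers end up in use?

  5 → locker 1 (new)  [load 5/20]
  15 → locker 1  [load 20/20]
  6 → locker 2 (new)  [load 6/20]
  2 → locker 2  [load 8/20]
  3 → locker 2  [load 11/20]
  2 → locker 2  [load 13/20]
  16 → locker 3 (new)  [load 16/20]
  14 → locker 4 (new)  [load 14/20]
  13 → locker 5 (new)  [load 13/20]
  12 → locker 6 (new)  [load 12/20]
6 storage lockers opened.

6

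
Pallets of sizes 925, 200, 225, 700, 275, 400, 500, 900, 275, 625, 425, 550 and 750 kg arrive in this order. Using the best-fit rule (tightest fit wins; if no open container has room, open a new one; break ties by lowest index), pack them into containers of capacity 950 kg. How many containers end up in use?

9

  925 → container 1 (new)  [load 925/950]
  200 → container 2 (new)  [load 200/950]
  225 → container 2  [load 425/950]
  700 → container 3 (new)  [load 700/950]
  275 → container 2  [load 700/950]
  400 → container 4 (new)  [load 400/950]
  500 → container 4  [load 900/950]
  900 → container 5 (new)  [load 900/950]
  275 → container 6 (new)  [load 275/950]
  625 → container 6  [load 900/950]
  425 → container 7 (new)  [load 425/950]
  550 → container 8 (new)  [load 550/950]
  750 → container 9 (new)  [load 750/950]
9 containers opened.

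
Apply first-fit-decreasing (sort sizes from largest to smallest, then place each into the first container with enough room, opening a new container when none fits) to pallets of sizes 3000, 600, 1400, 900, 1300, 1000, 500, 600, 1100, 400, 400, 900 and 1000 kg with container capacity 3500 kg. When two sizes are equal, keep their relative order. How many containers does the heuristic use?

Sorted descending: 3000, 1400, 1300, 1100, 1000, 1000, 900, 900, 600, 600, 500, 400, 400.
  3000 → container 1 (new)  [load 3000/3500]
  1400 → container 2 (new)  [load 1400/3500]
  1300 → container 2  [load 2700/3500]
  1100 → container 3 (new)  [load 1100/3500]
  1000 → container 3  [load 2100/3500]
  1000 → container 3  [load 3100/3500]
  900 → container 4 (new)  [load 900/3500]
  900 → container 4  [load 1800/3500]
  600 → container 2  [load 3300/3500]
  600 → container 4  [load 2400/3500]
  500 → container 1  [load 3500/3500]
  400 → container 3  [load 3500/3500]
  400 → container 4  [load 2800/3500]
4 containers opened.

4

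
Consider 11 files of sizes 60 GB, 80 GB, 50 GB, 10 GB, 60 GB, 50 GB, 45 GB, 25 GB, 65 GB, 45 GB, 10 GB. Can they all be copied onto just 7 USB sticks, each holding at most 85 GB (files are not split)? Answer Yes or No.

Total = 500 GB; ⌈500/85⌉ = 6.
8 files each exceed half the capacity and cannot share a USB stick, forcing at least 8 USB sticks.
At least 8 USB sticks are required, but only 7 are allowed.

No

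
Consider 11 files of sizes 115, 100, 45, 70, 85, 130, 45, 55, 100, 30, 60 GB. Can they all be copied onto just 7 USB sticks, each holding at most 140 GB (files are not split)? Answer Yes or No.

Yes

A valid assignment using 7 USB sticks:
  USB stick 1: 130 = 130
  USB stick 2: 115 = 115
  USB stick 3: 100 + 30 = 130
  USB stick 4: 100 = 100
  USB stick 5: 85 + 55 = 140
  USB stick 6: 70 + 60 = 130
  USB stick 7: 45 + 45 = 90
Every load is within 140 GB, so 7 USB sticks suffice.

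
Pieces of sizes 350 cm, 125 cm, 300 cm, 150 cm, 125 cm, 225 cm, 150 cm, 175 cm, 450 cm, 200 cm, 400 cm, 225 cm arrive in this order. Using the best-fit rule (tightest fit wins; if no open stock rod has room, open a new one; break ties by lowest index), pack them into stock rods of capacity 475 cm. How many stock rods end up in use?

7

  350 → stock rod 1 (new)  [load 350/475]
  125 → stock rod 1  [load 475/475]
  300 → stock rod 2 (new)  [load 300/475]
  150 → stock rod 2  [load 450/475]
  125 → stock rod 3 (new)  [load 125/475]
  225 → stock rod 3  [load 350/475]
  150 → stock rod 4 (new)  [load 150/475]
  175 → stock rod 4  [load 325/475]
  450 → stock rod 5 (new)  [load 450/475]
  200 → stock rod 6 (new)  [load 200/475]
  400 → stock rod 7 (new)  [load 400/475]
  225 → stock rod 6  [load 425/475]
7 stock rods opened.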